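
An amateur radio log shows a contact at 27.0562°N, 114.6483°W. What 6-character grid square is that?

Offset from 180°W / 90°S: lon 65.3517°, lat 117.0562°.
Field: 65.3517/20 → 3 → D, 117.0562/10 → 11 → L; chars DL.
Square: 5.3517/2 → 2, 7.0562/1 → 7; chars 27.
Subsquare: 1.3517/0.0833333 → 16 → q, 0.0562/0.0416667 → 1 → b; chars qb.

DL27qb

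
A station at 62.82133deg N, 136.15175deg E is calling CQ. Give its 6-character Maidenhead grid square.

PP82bt

Shift to the Maidenhead origin (180°W, 90°S): lon 316.1517, lat 152.8213.
Field: lon ⌊316.1517/20⌋ = 15 → P; lat ⌊152.8213/10⌋ = 15 → P.
Square: lon ⌊16.1517/2⌋ = 8; lat ⌊2.8213/1⌋ = 2.
Subsquare: lon ⌊0.1517/0.0833333⌋ = 1 → b; lat ⌊0.8213/0.0416667⌋ = 19 → t.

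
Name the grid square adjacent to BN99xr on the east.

Longitude subsquare x = 23; +1 → 24, wraps to 0 = a, carry into square.
Longitude square 9; +1 → 10, wraps to 0, carry into field.
Longitude field B = 1; +1 → 2 = C.
The latitude characters are unchanged.

CN09ar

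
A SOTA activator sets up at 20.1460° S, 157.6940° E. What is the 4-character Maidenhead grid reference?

QG89

Shift to the Maidenhead origin (180°W, 90°S): lon 337.69, lat 69.85.
Field: 337.69/20 → 16 → Q, 69.85/10 → 6 → G; chars QG.
Square: 17.69/2 → 8, 9.85/1 → 9; chars 89.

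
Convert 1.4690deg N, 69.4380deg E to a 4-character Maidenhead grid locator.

MJ41

Shift to the Maidenhead origin (180°W, 90°S): lon 249.44, lat 91.47.
Field (20°×10°, letters A–R): lon ⌊249.44/20⌋ = 12 → M; lat ⌊91.47/10⌋ = 9 → J.
Square (2°×1°, digits 0–9): lon ⌊9.44/2⌋ = 4; lat ⌊1.47/1⌋ = 1.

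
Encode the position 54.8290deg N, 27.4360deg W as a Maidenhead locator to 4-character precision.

HO64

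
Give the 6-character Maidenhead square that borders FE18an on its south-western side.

FE08xm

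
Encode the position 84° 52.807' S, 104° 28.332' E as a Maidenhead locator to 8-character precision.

OA25fc68

Add 180° to longitude and 90° to latitude: 284.47220, 5.11988.
Field (20°×10°, letters A–R): lon ⌊284.47220/20⌋ = 14 → O; lat ⌊5.11988/10⌋ = 0 → A.
Square (2°×1°, digits 0–9): lon ⌊4.47220/2⌋ = 2; lat ⌊5.11988/1⌋ = 5.
Subsquare (5′×2.5′, letters a–x): lon ⌊0.47220/0.0833333⌋ = 5 → f; lat ⌊0.11988/0.0416667⌋ = 2 → c.
Extended square (30″×15″, digits 0–9): lon ⌊0.05553/0.00833333⌋ = 6; lat ⌊0.03655/0.00416667⌋ = 8.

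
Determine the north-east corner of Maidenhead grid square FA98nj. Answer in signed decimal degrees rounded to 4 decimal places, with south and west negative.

-81.5833, -60.8333

Field F=5, A=0: +5·20° lon, +0·10° lat → SW at lon -80°, lat -90°.
Square 9, 8: +9·2° lon, +8·1° lat → SW at lon -62°, lat -82°.
Subsquare n=13, j=9: +13·0.0833333° lon, +9·0.0416667° lat → SW at lon -60.9167°, lat -81.625°.
Cell spans 0.0833333° lon × 0.0416667° lat. NE corner is SW corner plus one full cell.
latitude -81.5833, longitude -60.8333.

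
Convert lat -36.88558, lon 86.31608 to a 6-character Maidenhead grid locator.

NF33dc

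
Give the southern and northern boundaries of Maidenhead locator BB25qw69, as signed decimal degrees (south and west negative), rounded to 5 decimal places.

-74.04583, -74.04167

Field B=1, B=1: +1·20° lon, +1·10° lat → SW at lon -160°, lat -80°.
Square 2, 5: +2·2° lon, +5·1° lat → SW at lon -156°, lat -75°.
Subsquare q=16, w=22: +16·0.0833333° lon, +22·0.0416667° lat → SW at lon -154.667°, lat -74.0833°.
Extended square 6, 9: +6·0.00833333° lon, +9·0.00416667° lat → SW at lon -154.617°, lat -74.0458°.
Cell spans 0.00833333° lon × 0.00416667° lat.
south -74.04583, north -74.04167.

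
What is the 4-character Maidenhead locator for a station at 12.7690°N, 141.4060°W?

Shift to the Maidenhead origin (180°W, 90°S): lon 38.59, lat 102.77.
Field: 38.59/20 → 1 → B, 102.77/10 → 10 → K; chars BK.
Square: 18.59/2 → 9, 2.77/1 → 2; chars 92.

BK92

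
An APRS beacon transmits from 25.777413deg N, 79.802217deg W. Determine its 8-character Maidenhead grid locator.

Add 180° to longitude and 90° to latitude: 100.19778, 115.77741.
Field: lon ⌊100.19778/20⌋ = 5 → F; lat ⌊115.77741/10⌋ = 11 → L.
Square: lon ⌊0.19778/2⌋ = 0; lat ⌊5.77741/1⌋ = 5.
Subsquare: lon ⌊0.19778/0.0833333⌋ = 2 → c; lat ⌊0.77741/0.0416667⌋ = 18 → s.
Extended square: lon ⌊0.03112/0.00833333⌋ = 3; lat ⌊0.02741/0.00416667⌋ = 6.

FL05cs36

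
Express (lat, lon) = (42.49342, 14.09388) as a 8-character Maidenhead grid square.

JN72bl18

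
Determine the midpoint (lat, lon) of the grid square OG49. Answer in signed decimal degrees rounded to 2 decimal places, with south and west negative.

-20.50, 109.00

Field O=14, G=6: +14·20° lon, +6·10° lat → SW at lon 100°, lat -30°.
Square 4, 9: +4·2° lon, +9·1° lat → SW at lon 108°, lat -21°.
Cell spans 2° lon × 1° lat. Centre is SW corner plus half of each.
latitude -20.50, longitude 109.00.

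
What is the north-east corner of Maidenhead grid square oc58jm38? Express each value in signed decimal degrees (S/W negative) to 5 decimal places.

-61.46250, 110.78333

Field O=14, C=2: +14·20° lon, +2·10° lat → SW at lon 100°, lat -70°.
Square 5, 8: +5·2° lon, +8·1° lat → SW at lon 110°, lat -62°.
Subsquare j=9, m=12: +9·0.0833333° lon, +12·0.0416667° lat → SW at lon 110.75°, lat -61.5°.
Extended square 3, 8: +3·0.00833333° lon, +8·0.00416667° lat → SW at lon 110.775°, lat -61.4667°.
Cell spans 0.00833333° lon × 0.00416667° lat. NE corner is SW corner plus one full cell.
latitude -61.46250, longitude 110.78333.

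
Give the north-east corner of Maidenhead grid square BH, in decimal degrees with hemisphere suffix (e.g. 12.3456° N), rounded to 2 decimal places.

10.00° S, 140.00° W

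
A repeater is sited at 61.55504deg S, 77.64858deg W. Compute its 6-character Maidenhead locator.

FC18ek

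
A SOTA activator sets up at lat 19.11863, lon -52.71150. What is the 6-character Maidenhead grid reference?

GK39pc

Shift to the Maidenhead origin (180°W, 90°S): lon 127.2885, lat 109.1186.
Field: 127.2885/20 → 6 → G, 109.1186/10 → 10 → K; chars GK.
Square: 7.2885/2 → 3, 9.1186/1 → 9; chars 39.
Subsquare: 1.2885/0.0833333 → 15 → p, 0.1186/0.0416667 → 2 → c; chars pc.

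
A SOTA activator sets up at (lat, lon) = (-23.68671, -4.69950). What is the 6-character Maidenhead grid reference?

IG76ph

Shift to the Maidenhead origin (180°W, 90°S): lon 175.3005, lat 66.3133.
Field: 175.3005/20 → 8 → I, 66.3133/10 → 6 → G; chars IG.
Square: 15.3005/2 → 7, 6.3133/1 → 6; chars 76.
Subsquare: 1.3005/0.0833333 → 15 → p, 0.3133/0.0416667 → 7 → h; chars ph.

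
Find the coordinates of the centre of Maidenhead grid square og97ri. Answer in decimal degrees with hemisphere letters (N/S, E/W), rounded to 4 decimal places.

Field O=14, G=6: +14·20° lon, +6·10° lat → SW at lon 100°, lat -30°.
Square 9, 7: +9·2° lon, +7·1° lat → SW at lon 118°, lat -23°.
Subsquare r=17, i=8: +17·0.0833333° lon, +8·0.0416667° lat → SW at lon 119.417°, lat -22.6667°.
Cell spans 0.0833333° lon × 0.0416667° lat. Centre is SW corner plus half of each.
latitude 22.6458° S, longitude 119.4583° E.

22.6458° S, 119.4583° E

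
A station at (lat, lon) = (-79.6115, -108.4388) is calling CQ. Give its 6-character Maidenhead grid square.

Shift to the Maidenhead origin (180°W, 90°S): lon 71.5612, lat 10.3885.
Field (20°×10°, letters A–R): 71.5612/20 → 3 → D, 10.3885/10 → 1 → B; chars DB.
Square (2°×1°, digits 0–9): 11.5612/2 → 5, 0.3885/1 → 0; chars 50.
Subsquare (5′×2.5′, letters a–x): 1.5612/0.0833333 → 18 → s, 0.3885/0.0416667 → 9 → j; chars sj.

DB50sj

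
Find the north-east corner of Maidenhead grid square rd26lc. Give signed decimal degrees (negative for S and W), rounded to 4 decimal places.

-53.8750, 165.0000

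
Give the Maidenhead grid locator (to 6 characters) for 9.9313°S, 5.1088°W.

II70kb

Add 180° to longitude and 90° to latitude: 174.8912, 80.0687.
Field: lon ⌊174.8912/20⌋ = 8 → I; lat ⌊80.0687/10⌋ = 8 → I.
Square: lon ⌊14.8912/2⌋ = 7; lat ⌊0.0687/1⌋ = 0.
Subsquare: lon ⌊0.8912/0.0833333⌋ = 10 → k; lat ⌊0.0687/0.0416667⌋ = 1 → b.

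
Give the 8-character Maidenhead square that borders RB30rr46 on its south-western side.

RB30rr35

Longitude extended square 4; −1 → 3.
Latitude extended square 6; −1 → 5.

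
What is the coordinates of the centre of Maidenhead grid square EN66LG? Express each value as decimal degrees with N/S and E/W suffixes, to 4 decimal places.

46.2708° N, 87.0417° W

Field E=4, N=13: +4·20° lon, +13·10° lat → SW at lon -100°, lat 40°.
Square 6, 6: +6·2° lon, +6·1° lat → SW at lon -88°, lat 46°.
Subsquare l=11, g=6: +11·0.0833333° lon, +6·0.0416667° lat → SW at lon -87.0833°, lat 46.25°.
Cell spans 0.0833333° lon × 0.0416667° lat. Centre is SW corner plus half of each.
latitude 46.2708° N, longitude 87.0417° W.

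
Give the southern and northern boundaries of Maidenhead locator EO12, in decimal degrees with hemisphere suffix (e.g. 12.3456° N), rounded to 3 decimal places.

52.000° N, 53.000° N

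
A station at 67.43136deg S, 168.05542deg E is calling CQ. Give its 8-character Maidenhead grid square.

RC42an66

Shift to the Maidenhead origin (180°W, 90°S): lon 348.05542, lat 22.56864.
Field: lon ⌊348.05542/20⌋ = 17 → R; lat ⌊22.56864/10⌋ = 2 → C.
Square: lon ⌊8.05542/2⌋ = 4; lat ⌊2.56864/1⌋ = 2.
Subsquare: lon ⌊0.05542/0.0833333⌋ = 0 → a; lat ⌊0.56864/0.0416667⌋ = 13 → n.
Extended square: lon ⌊0.05542/0.00833333⌋ = 6; lat ⌊0.02697/0.00416667⌋ = 6.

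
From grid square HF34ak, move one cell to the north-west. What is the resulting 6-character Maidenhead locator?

HF24xl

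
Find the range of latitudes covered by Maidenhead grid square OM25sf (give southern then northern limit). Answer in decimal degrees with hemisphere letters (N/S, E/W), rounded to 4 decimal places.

35.2083° N, 35.2500° N

Field O=14, M=12: +14·20° lon, +12·10° lat → SW at lon 100°, lat 30°.
Square 2, 5: +2·2° lon, +5·1° lat → SW at lon 104°, lat 35°.
Subsquare s=18, f=5: +18·0.0833333° lon, +5·0.0416667° lat → SW at lon 105.5°, lat 35.2083°.
Cell spans 0.0833333° lon × 0.0416667° lat.
south 35.2083° N, north 35.2500° N.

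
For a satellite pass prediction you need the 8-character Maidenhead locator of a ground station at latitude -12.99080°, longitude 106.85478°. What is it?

OH37ka22

Add 180° to longitude and 90° to latitude: 286.85478, 77.00920.
Field: lon ⌊286.85478/20⌋ = 14 → O; lat ⌊77.00920/10⌋ = 7 → H.
Square: lon ⌊6.85478/2⌋ = 3; lat ⌊7.00920/1⌋ = 7.
Subsquare: lon ⌊0.85478/0.0833333⌋ = 10 → k; lat ⌊0.00920/0.0416667⌋ = 0 → a.
Extended square: lon ⌊0.02145/0.00833333⌋ = 2; lat ⌊0.00920/0.00416667⌋ = 2.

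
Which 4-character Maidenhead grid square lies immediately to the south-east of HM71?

Longitude square 7; +1 → 8.
Latitude square 1; −1 → 0.

HM80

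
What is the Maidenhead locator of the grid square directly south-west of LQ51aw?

Longitude subsquare a = 0; −1 → -1, wraps to 23 = x, carry into square.
Longitude square 5; −1 → 4.
Latitude subsquare w = 22; −1 → 21 = v.

LQ41xv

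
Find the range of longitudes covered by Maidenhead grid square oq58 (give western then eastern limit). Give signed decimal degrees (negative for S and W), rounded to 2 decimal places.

Field O=14, Q=16: +14·20° lon, +16·10° lat → SW at lon 100°, lat 70°.
Square 5, 8: +5·2° lon, +8·1° lat → SW at lon 110°, lat 78°.
Cell spans 2° lon × 1° lat.
west 110.00, east 112.00.

110.00, 112.00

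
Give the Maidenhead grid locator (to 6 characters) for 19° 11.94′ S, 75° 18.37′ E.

MH70pt

Offset from 180°W / 90°S: lon 255.3062°, lat 70.8010°.
Field: 255.3062/20 → 12 → M, 70.8010/10 → 7 → H; chars MH.
Square: 15.3062/2 → 7, 0.8010/1 → 0; chars 70.
Subsquare: 1.3062/0.0833333 → 15 → p, 0.8010/0.0416667 → 19 → t; chars pt.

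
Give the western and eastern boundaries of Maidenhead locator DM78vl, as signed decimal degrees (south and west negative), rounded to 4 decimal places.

-104.2500, -104.1667

Field D=3, M=12: +3·20° lon, +12·10° lat → SW at lon -120°, lat 30°.
Square 7, 8: +7·2° lon, +8·1° lat → SW at lon -106°, lat 38°.
Subsquare v=21, l=11: +21·0.0833333° lon, +11·0.0416667° lat → SW at lon -104.25°, lat 38.4583°.
Cell spans 0.0833333° lon × 0.0416667° lat.
west -104.2500, east -104.1667.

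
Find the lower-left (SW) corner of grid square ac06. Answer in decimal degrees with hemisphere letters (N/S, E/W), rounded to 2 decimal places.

64.00° S, 180.00° W

Field A=0, C=2: +0·20° lon, +2·10° lat → SW at lon -180°, lat -70°.
Square 0, 6: +0·2° lon, +6·1° lat → SW at lon -180°, lat -64°.
latitude 64.00° S, longitude 180.00° W.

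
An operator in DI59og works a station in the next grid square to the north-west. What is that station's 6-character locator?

DI59nh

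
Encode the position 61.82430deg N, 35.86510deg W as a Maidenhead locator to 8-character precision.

HP21bt67

Shift to the Maidenhead origin (180°W, 90°S): lon 144.13490, lat 151.82430.
Field: lon ⌊144.13490/20⌋ = 7 → H; lat ⌊151.82430/10⌋ = 15 → P.
Square: lon ⌊4.13490/2⌋ = 2; lat ⌊1.82430/1⌋ = 1.
Subsquare: lon ⌊0.13490/0.0833333⌋ = 1 → b; lat ⌊0.82430/0.0416667⌋ = 19 → t.
Extended square: lon ⌊0.05157/0.00833333⌋ = 6; lat ⌊0.03263/0.00416667⌋ = 7.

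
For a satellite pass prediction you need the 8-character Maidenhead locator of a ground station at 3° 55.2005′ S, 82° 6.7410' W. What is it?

EI86wb69

Add 180° to longitude and 90° to latitude: 97.88765, 86.07999.
Field (20°×10°, letters A–R): lon ⌊97.88765/20⌋ = 4 → E; lat ⌊86.07999/10⌋ = 8 → I.
Square (2°×1°, digits 0–9): lon ⌊17.88765/2⌋ = 8; lat ⌊6.07999/1⌋ = 6.
Subsquare (5′×2.5′, letters a–x): lon ⌊1.88765/0.0833333⌋ = 22 → w; lat ⌊0.07999/0.0416667⌋ = 1 → b.
Extended square (30″×15″, digits 0–9): lon ⌊0.05432/0.00833333⌋ = 6; lat ⌊0.03833/0.00416667⌋ = 9.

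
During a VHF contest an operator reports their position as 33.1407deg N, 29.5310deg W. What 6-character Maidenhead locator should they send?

Add 180° to longitude and 90° to latitude: 150.4690, 123.1407.
Field: 150.4690/20 → 7 → H, 123.1407/10 → 12 → M; chars HM.
Square: 10.4690/2 → 5, 3.1407/1 → 3; chars 53.
Subsquare: 0.4690/0.0833333 → 5 → f, 0.1407/0.0416667 → 3 → d; chars fd.

HM53fd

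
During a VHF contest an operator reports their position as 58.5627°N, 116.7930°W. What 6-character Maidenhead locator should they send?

Shift to the Maidenhead origin (180°W, 90°S): lon 63.2070, lat 148.5627.
Field: lon ⌊63.2070/20⌋ = 3 → D; lat ⌊148.5627/10⌋ = 14 → O.
Square: lon ⌊3.2070/2⌋ = 1; lat ⌊8.5627/1⌋ = 8.
Subsquare: lon ⌊1.2070/0.0833333⌋ = 14 → o; lat ⌊0.5627/0.0416667⌋ = 13 → n.

DO18on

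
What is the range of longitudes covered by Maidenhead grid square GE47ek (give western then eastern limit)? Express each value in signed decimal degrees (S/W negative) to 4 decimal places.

-51.6667, -51.5833

Field G=6, E=4: +6·20° lon, +4·10° lat → SW at lon -60°, lat -50°.
Square 4, 7: +4·2° lon, +7·1° lat → SW at lon -52°, lat -43°.
Subsquare e=4, k=10: +4·0.0833333° lon, +10·0.0416667° lat → SW at lon -51.6667°, lat -42.5833°.
Cell spans 0.0833333° lon × 0.0416667° lat.
west -51.6667, east -51.5833.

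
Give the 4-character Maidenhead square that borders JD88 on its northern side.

Latitude square 8; +1 → 9.
The longitude characters are unchanged.

JD89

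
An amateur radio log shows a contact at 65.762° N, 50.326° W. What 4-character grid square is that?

GP45

Shift to the Maidenhead origin (180°W, 90°S): lon 129.67, lat 155.76.
Field (20°×10°, letters A–R): lon ⌊129.67/20⌋ = 6 → G; lat ⌊155.76/10⌋ = 15 → P.
Square (2°×1°, digits 0–9): lon ⌊9.67/2⌋ = 4; lat ⌊5.76/1⌋ = 5.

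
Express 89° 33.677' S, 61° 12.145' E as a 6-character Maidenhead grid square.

MA00ok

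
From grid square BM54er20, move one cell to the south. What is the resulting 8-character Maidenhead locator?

BM54eq29

Latitude extended square 0; −1 → -1, wraps to 9, carry into subsquare.
Latitude subsquare r = 17; −1 → 16 = q.
The longitude characters are unchanged.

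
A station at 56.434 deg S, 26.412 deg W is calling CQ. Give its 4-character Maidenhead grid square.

HD63

Add 180° to longitude and 90° to latitude: 153.59, 33.57.
Field (20°×10°, letters A–R): lon ⌊153.59/20⌋ = 7 → H; lat ⌊33.57/10⌋ = 3 → D.
Square (2°×1°, digits 0–9): lon ⌊13.59/2⌋ = 6; lat ⌊3.57/1⌋ = 3.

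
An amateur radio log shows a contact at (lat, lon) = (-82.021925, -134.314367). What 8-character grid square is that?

CA27ux24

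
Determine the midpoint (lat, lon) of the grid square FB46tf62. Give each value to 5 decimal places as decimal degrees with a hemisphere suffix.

Field F=5, B=1: +5·20° lon, +1·10° lat → SW at lon -80°, lat -80°.
Square 4, 6: +4·2° lon, +6·1° lat → SW at lon -72°, lat -74°.
Subsquare t=19, f=5: +19·0.0833333° lon, +5·0.0416667° lat → SW at lon -70.4167°, lat -73.7917°.
Extended square 6, 2: +6·0.00833333° lon, +2·0.00416667° lat → SW at lon -70.3667°, lat -73.7833°.
Cell spans 0.00833333° lon × 0.00416667° lat. Centre is SW corner plus half of each.
latitude 73.78125° S, longitude 70.36250° W.

73.78125° S, 70.36250° W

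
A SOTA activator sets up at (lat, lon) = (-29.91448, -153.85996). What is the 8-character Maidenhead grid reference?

Shift to the Maidenhead origin (180°W, 90°S): lon 26.14004, lat 60.08552.
Field: 26.14004/20 → 1 → B, 60.08552/10 → 6 → G; chars BG.
Square: 6.14004/2 → 3, 0.08552/1 → 0; chars 30.
Subsquare: 0.14004/0.0833333 → 1 → b, 0.08552/0.0416667 → 2 → c; chars bc.
Extended square: 0.05671/0.00833333 → 6, 0.00219/0.00416667 → 0; chars 60.

BG30bc60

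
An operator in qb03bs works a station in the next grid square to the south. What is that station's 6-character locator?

QB03br

Latitude subsquare s = 18; −1 → 17 = r.
The longitude characters are unchanged.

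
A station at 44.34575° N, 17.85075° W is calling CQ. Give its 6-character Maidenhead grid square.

Offset from 180°W / 90°S: lon 162.1492°, lat 134.3458°.
Field: 162.1492/20 → 8 → I, 134.3458/10 → 13 → N; chars IN.
Square: 2.1492/2 → 1, 4.3458/1 → 4; chars 14.
Subsquare: 0.1492/0.0833333 → 1 → b, 0.3458/0.0416667 → 8 → i; chars bi.

IN14bi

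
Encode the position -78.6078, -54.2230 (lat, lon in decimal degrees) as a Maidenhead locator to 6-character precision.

Shift to the Maidenhead origin (180°W, 90°S): lon 125.7770, lat 11.3922.
Field (20°×10°, letters A–R): 125.7770/20 → 6 → G, 11.3922/10 → 1 → B; chars GB.
Square (2°×1°, digits 0–9): 5.7770/2 → 2, 1.3922/1 → 1; chars 21.
Subsquare (5′×2.5′, letters a–x): 1.7770/0.0833333 → 21 → v, 0.3922/0.0416667 → 9 → j; chars vj.

GB21vj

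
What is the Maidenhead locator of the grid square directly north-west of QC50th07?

Longitude extended square 0; −1 → -1, wraps to 9, carry into subsquare.
Longitude subsquare t = 19; −1 → 18 = s.
Latitude extended square 7; +1 → 8.

QC50sh98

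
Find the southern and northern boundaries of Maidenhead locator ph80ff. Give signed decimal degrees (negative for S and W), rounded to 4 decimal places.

-19.7917, -19.7500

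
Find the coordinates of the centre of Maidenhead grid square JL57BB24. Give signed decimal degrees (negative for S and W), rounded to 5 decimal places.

27.06042, 10.10417

Field J=9, L=11: +9·20° lon, +11·10° lat → SW at lon 0°, lat 20°.
Square 5, 7: +5·2° lon, +7·1° lat → SW at lon 10°, lat 27°.
Subsquare b=1, b=1: +1·0.0833333° lon, +1·0.0416667° lat → SW at lon 10.0833°, lat 27.0417°.
Extended square 2, 4: +2·0.00833333° lon, +4·0.00416667° lat → SW at lon 10.1°, lat 27.0583°.
Cell spans 0.00833333° lon × 0.00416667° lat. Centre is SW corner plus half of each.
latitude 27.06042, longitude 10.10417.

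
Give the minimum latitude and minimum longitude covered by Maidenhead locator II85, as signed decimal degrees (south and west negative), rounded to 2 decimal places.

-5.00, -4.00

Field I=8, I=8: +8·20° lon, +8·10° lat → SW at lon -20°, lat -10°.
Square 8, 5: +8·2° lon, +5·1° lat → SW at lon -4°, lat -5°.
latitude -5.00, longitude -4.00.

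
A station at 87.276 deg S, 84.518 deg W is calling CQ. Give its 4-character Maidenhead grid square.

EA72

Shift to the Maidenhead origin (180°W, 90°S): lon 95.48, lat 2.72.
Field: 95.48/20 → 4 → E, 2.72/10 → 0 → A; chars EA.
Square: 15.48/2 → 7, 2.72/1 → 2; chars 72.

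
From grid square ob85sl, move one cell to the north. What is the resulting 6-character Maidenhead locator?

OB85sm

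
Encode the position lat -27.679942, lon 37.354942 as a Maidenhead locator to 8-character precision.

Offset from 180°W / 90°S: lon 217.35494°, lat 62.32006°.
Field: lon ⌊217.35494/20⌋ = 10 → K; lat ⌊62.32006/10⌋ = 6 → G.
Square: lon ⌊17.35494/2⌋ = 8; lat ⌊2.32006/1⌋ = 2.
Subsquare: lon ⌊1.35494/0.0833333⌋ = 16 → q; lat ⌊0.32006/0.0416667⌋ = 7 → h.
Extended square: lon ⌊0.02161/0.00833333⌋ = 2; lat ⌊0.02839/0.00416667⌋ = 6.

KG82qh26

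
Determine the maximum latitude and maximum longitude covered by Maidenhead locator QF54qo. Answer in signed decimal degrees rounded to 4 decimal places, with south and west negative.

-35.3750, 151.4167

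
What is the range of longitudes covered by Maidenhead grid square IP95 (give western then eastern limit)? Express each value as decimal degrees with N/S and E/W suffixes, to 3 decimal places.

2.000° W, 0.000° E

Field I=8, P=15: +8·20° lon, +15·10° lat → SW at lon -20°, lat 60°.
Square 9, 5: +9·2° lon, +5·1° lat → SW at lon -2°, lat 65°.
Cell spans 2° lon × 1° lat.
west 2.000° W, east 0.000° E.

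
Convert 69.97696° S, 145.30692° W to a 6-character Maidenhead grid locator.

BC70ia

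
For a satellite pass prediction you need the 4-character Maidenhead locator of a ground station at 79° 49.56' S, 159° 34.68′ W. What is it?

Shift to the Maidenhead origin (180°W, 90°S): lon 20.42, lat 10.17.
Field: lon ⌊20.42/20⌋ = 1 → B; lat ⌊10.17/10⌋ = 1 → B.
Square: lon ⌊0.42/2⌋ = 0; lat ⌊0.17/1⌋ = 0.

BB00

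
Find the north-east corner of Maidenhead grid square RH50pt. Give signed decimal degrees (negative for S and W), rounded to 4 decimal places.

Field R=17, H=7: +17·20° lon, +7·10° lat → SW at lon 160°, lat -20°.
Square 5, 0: +5·2° lon, +0·1° lat → SW at lon 170°, lat -20°.
Subsquare p=15, t=19: +15·0.0833333° lon, +19·0.0416667° lat → SW at lon 171.25°, lat -19.2083°.
Cell spans 0.0833333° lon × 0.0416667° lat. NE corner is SW corner plus one full cell.
latitude -19.1667, longitude 171.3333.

-19.1667, 171.3333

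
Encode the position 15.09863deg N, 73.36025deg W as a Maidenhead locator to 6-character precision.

Shift to the Maidenhead origin (180°W, 90°S): lon 106.6398, lat 105.0986.
Field (20°×10°, letters A–R): 106.6398/20 → 5 → F, 105.0986/10 → 10 → K; chars FK.
Square (2°×1°, digits 0–9): 6.6398/2 → 3, 5.0986/1 → 5; chars 35.
Subsquare (5′×2.5′, letters a–x): 0.6398/0.0833333 → 7 → h, 0.0986/0.0416667 → 2 → c; chars hc.

FK35hc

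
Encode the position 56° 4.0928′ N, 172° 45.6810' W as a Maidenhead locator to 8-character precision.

AO36ob86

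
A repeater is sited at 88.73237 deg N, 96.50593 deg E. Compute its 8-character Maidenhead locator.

Add 180° to longitude and 90° to latitude: 276.50593, 178.73237.
Field (20°×10°, letters A–R): lon ⌊276.50593/20⌋ = 13 → N; lat ⌊178.73237/10⌋ = 17 → R.
Square (2°×1°, digits 0–9): lon ⌊16.50593/2⌋ = 8; lat ⌊8.73237/1⌋ = 8.
Subsquare (5′×2.5′, letters a–x): lon ⌊0.50593/0.0833333⌋ = 6 → g; lat ⌊0.73237/0.0416667⌋ = 17 → r.
Extended square (30″×15″, digits 0–9): lon ⌊0.00593/0.00833333⌋ = 0; lat ⌊0.02404/0.00416667⌋ = 5.

NR88gr05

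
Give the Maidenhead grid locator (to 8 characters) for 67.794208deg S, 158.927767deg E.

QC92le19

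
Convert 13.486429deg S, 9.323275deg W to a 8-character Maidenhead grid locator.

IH56im13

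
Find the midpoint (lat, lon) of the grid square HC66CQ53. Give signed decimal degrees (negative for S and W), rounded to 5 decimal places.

-63.31875, -27.78750

Field H=7, C=2: +7·20° lon, +2·10° lat → SW at lon -40°, lat -70°.
Square 6, 6: +6·2° lon, +6·1° lat → SW at lon -28°, lat -64°.
Subsquare c=2, q=16: +2·0.0833333° lon, +16·0.0416667° lat → SW at lon -27.8333°, lat -63.3333°.
Extended square 5, 3: +5·0.00833333° lon, +3·0.00416667° lat → SW at lon -27.7917°, lat -63.3208°.
Cell spans 0.00833333° lon × 0.00416667° lat. Centre is SW corner plus half of each.
latitude -63.31875, longitude -27.78750.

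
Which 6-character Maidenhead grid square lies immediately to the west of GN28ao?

GN18xo

Longitude subsquare a = 0; −1 → -1, wraps to 23 = x, carry into square.
Longitude square 2; −1 → 1.
The latitude characters are unchanged.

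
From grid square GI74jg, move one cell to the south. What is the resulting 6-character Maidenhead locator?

GI74jf

Latitude subsquare g = 6; −1 → 5 = f.
The longitude characters are unchanged.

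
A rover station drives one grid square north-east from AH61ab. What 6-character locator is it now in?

AH61bc

Longitude subsquare a = 0; +1 → 1 = b.
Latitude subsquare b = 1; +1 → 2 = c.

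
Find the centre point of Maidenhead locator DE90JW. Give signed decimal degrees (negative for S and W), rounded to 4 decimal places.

-49.0625, -101.2083

Field D=3, E=4: +3·20° lon, +4·10° lat → SW at lon -120°, lat -50°.
Square 9, 0: +9·2° lon, +0·1° lat → SW at lon -102°, lat -50°.
Subsquare j=9, w=22: +9·0.0833333° lon, +22·0.0416667° lat → SW at lon -101.25°, lat -49.0833°.
Cell spans 0.0833333° lon × 0.0416667° lat. Centre is SW corner plus half of each.
latitude -49.0625, longitude -101.2083.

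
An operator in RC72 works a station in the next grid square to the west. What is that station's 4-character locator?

RC62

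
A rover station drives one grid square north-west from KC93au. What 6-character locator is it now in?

KC83xv

Longitude subsquare a = 0; −1 → -1, wraps to 23 = x, carry into square.
Longitude square 9; −1 → 8.
Latitude subsquare u = 20; +1 → 21 = v.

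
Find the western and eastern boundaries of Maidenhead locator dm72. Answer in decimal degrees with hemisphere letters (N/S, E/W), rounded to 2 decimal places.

106.00° W, 104.00° W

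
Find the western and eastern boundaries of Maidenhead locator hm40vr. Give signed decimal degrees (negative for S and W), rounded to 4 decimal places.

-30.2500, -30.1667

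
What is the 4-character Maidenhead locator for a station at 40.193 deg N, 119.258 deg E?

ON90

Shift to the Maidenhead origin (180°W, 90°S): lon 299.26, lat 130.19.
Field (20°×10°, letters A–R): 299.26/20 → 14 → O, 130.19/10 → 13 → N; chars ON.
Square (2°×1°, digits 0–9): 19.26/2 → 9, 0.19/1 → 0; chars 90.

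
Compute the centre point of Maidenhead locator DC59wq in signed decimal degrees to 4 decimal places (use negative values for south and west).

Field D=3, C=2: +3·20° lon, +2·10° lat → SW at lon -120°, lat -70°.
Square 5, 9: +5·2° lon, +9·1° lat → SW at lon -110°, lat -61°.
Subsquare w=22, q=16: +22·0.0833333° lon, +16·0.0416667° lat → SW at lon -108.167°, lat -60.3333°.
Cell spans 0.0833333° lon × 0.0416667° lat. Centre is SW corner plus half of each.
latitude -60.3125, longitude -108.1250.

-60.3125, -108.1250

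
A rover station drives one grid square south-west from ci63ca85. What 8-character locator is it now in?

CI63ca74

Longitude extended square 8; −1 → 7.
Latitude extended square 5; −1 → 4.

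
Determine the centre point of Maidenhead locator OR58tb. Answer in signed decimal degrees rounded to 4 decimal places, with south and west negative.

88.0625, 111.6250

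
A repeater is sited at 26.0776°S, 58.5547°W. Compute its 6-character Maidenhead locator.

Shift to the Maidenhead origin (180°W, 90°S): lon 121.4453, lat 63.9224.
Field: lon ⌊121.4453/20⌋ = 6 → G; lat ⌊63.9224/10⌋ = 6 → G.
Square: lon ⌊1.4453/2⌋ = 0; lat ⌊3.9224/1⌋ = 3.
Subsquare: lon ⌊1.4453/0.0833333⌋ = 17 → r; lat ⌊0.9224/0.0416667⌋ = 22 → w.

GG03rw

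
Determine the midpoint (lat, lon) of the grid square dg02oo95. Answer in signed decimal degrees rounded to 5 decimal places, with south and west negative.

-27.39375, -118.75417

Field D=3, G=6: +3·20° lon, +6·10° lat → SW at lon -120°, lat -30°.
Square 0, 2: +0·2° lon, +2·1° lat → SW at lon -120°, lat -28°.
Subsquare o=14, o=14: +14·0.0833333° lon, +14·0.0416667° lat → SW at lon -118.833°, lat -27.4167°.
Extended square 9, 5: +9·0.00833333° lon, +5·0.00416667° lat → SW at lon -118.758°, lat -27.3958°.
Cell spans 0.00833333° lon × 0.00416667° lat. Centre is SW corner plus half of each.
latitude -27.39375, longitude -118.75417.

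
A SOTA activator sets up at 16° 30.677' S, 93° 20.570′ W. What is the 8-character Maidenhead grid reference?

Shift to the Maidenhead origin (180°W, 90°S): lon 86.65717, lat 73.48872.
Field (20°×10°, letters A–R): 86.65717/20 → 4 → E, 73.48872/10 → 7 → H; chars EH.
Square (2°×1°, digits 0–9): 6.65717/2 → 3, 3.48872/1 → 3; chars 33.
Subsquare (5′×2.5′, letters a–x): 0.65717/0.0833333 → 7 → h, 0.48872/0.0416667 → 11 → l; chars hl.
Extended square (30″×15″, digits 0–9): 0.07383/0.00833333 → 8, 0.03038/0.00416667 → 7; chars 87.

EH33hl87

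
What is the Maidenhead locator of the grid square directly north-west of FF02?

Longitude square 0; −1 → -1, wraps to 9, carry into field.
Longitude field F = 5; −1 → 4 = E.
Latitude square 2; +1 → 3.

EF93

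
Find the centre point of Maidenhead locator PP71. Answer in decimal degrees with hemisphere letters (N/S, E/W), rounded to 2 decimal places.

61.50° N, 135.00° E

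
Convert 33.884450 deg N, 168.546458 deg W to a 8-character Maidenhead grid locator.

AM53rv42

Add 180° to longitude and 90° to latitude: 11.45354, 123.88445.
Field (20°×10°, letters A–R): 11.45354/20 → 0 → A, 123.88445/10 → 12 → M; chars AM.
Square (2°×1°, digits 0–9): 11.45354/2 → 5, 3.88445/1 → 3; chars 53.
Subsquare (5′×2.5′, letters a–x): 1.45354/0.0833333 → 17 → r, 0.88445/0.0416667 → 21 → v; chars rv.
Extended square (30″×15″, digits 0–9): 0.03688/0.00833333 → 4, 0.00945/0.00416667 → 2; chars 42.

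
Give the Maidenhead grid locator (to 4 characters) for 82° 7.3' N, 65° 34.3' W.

Add 180° to longitude and 90° to latitude: 114.43, 172.12.
Field (20°×10°, letters A–R): lon ⌊114.43/20⌋ = 5 → F; lat ⌊172.12/10⌋ = 17 → R.
Square (2°×1°, digits 0–9): lon ⌊14.43/2⌋ = 7; lat ⌊2.12/1⌋ = 2.

FR72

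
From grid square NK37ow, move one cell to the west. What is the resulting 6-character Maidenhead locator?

NK37nw

Longitude subsquare o = 14; −1 → 13 = n.
The latitude characters are unchanged.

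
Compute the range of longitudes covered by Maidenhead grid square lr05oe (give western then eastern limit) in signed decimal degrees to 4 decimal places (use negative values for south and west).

Field L=11, R=17: +11·20° lon, +17·10° lat → SW at lon 40°, lat 80°.
Square 0, 5: +0·2° lon, +5·1° lat → SW at lon 40°, lat 85°.
Subsquare o=14, e=4: +14·0.0833333° lon, +4·0.0416667° lat → SW at lon 41.1667°, lat 85.1667°.
Cell spans 0.0833333° lon × 0.0416667° lat.
west 41.1667, east 41.2500.

41.1667, 41.2500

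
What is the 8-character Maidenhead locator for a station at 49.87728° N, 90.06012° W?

EN49xv20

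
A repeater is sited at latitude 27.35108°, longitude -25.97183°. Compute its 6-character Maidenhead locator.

HL77ai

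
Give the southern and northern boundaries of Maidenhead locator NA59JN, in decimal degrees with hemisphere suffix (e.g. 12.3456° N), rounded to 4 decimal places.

Field N=13, A=0: +13·20° lon, +0·10° lat → SW at lon 80°, lat -90°.
Square 5, 9: +5·2° lon, +9·1° lat → SW at lon 90°, lat -81°.
Subsquare j=9, n=13: +9·0.0833333° lon, +13·0.0416667° lat → SW at lon 90.75°, lat -80.4583°.
Cell spans 0.0833333° lon × 0.0416667° lat.
south 80.4583° S, north 80.4167° S.

80.4583° S, 80.4167° S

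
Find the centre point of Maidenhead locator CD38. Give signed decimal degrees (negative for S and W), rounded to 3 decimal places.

-51.500, -133.000

Field C=2, D=3: +2·20° lon, +3·10° lat → SW at lon -140°, lat -60°.
Square 3, 8: +3·2° lon, +8·1° lat → SW at lon -134°, lat -52°.
Cell spans 2° lon × 1° lat. Centre is SW corner plus half of each.
latitude -51.500, longitude -133.000.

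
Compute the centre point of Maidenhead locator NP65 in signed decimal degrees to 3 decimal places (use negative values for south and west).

Field N=13, P=15: +13·20° lon, +15·10° lat → SW at lon 80°, lat 60°.
Square 6, 5: +6·2° lon, +5·1° lat → SW at lon 92°, lat 65°.
Cell spans 2° lon × 1° lat. Centre is SW corner plus half of each.
latitude 65.500, longitude 93.000.

65.500, 93.000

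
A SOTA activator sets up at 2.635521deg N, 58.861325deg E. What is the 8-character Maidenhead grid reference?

Shift to the Maidenhead origin (180°W, 90°S): lon 238.86132, lat 92.63552.
Field (20°×10°, letters A–R): 238.86132/20 → 11 → L, 92.63552/10 → 9 → J; chars LJ.
Square (2°×1°, digits 0–9): 18.86132/2 → 9, 2.63552/1 → 2; chars 92.
Subsquare (5′×2.5′, letters a–x): 0.86132/0.0833333 → 10 → k, 0.63552/0.0416667 → 15 → p; chars kp.
Extended square (30″×15″, digits 0–9): 0.02799/0.00833333 → 3, 0.01052/0.00416667 → 2; chars 32.

LJ92kp32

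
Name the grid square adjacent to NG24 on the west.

NG14

Longitude square 2; −1 → 1.
The latitude characters are unchanged.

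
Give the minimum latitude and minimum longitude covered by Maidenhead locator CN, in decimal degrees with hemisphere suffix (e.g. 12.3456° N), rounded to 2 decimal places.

40.00° N, 140.00° W

Field C=2, N=13: +2·20° lon, +13·10° lat → SW at lon -140°, lat 40°.
latitude 40.00° N, longitude 140.00° W.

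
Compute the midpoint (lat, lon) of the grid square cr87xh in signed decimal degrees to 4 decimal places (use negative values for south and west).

87.3125, -122.0417

Field C=2, R=17: +2·20° lon, +17·10° lat → SW at lon -140°, lat 80°.
Square 8, 7: +8·2° lon, +7·1° lat → SW at lon -124°, lat 87°.
Subsquare x=23, h=7: +23·0.0833333° lon, +7·0.0416667° lat → SW at lon -122.083°, lat 87.2917°.
Cell spans 0.0833333° lon × 0.0416667° lat. Centre is SW corner plus half of each.
latitude 87.3125, longitude -122.0417.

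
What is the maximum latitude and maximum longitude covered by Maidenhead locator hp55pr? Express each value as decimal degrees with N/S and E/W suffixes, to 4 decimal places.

65.7500° N, 28.6667° W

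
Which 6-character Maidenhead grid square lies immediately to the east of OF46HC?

Longitude subsquare h = 7; +1 → 8 = i.
The latitude characters are unchanged.

OF46ic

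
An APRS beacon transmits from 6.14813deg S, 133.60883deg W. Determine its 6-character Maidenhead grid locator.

CI33eu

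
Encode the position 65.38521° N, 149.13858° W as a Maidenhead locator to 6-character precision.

Shift to the Maidenhead origin (180°W, 90°S): lon 30.8614, lat 155.3852.
Field: 30.8614/20 → 1 → B, 155.3852/10 → 15 → P; chars BP.
Square: 10.8614/2 → 5, 5.3852/1 → 5; chars 55.
Subsquare: 0.8614/0.0833333 → 10 → k, 0.3852/0.0416667 → 9 → j; chars kj.

BP55kj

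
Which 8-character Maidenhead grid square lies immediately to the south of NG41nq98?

Latitude extended square 8; −1 → 7.
The longitude characters are unchanged.

NG41nq97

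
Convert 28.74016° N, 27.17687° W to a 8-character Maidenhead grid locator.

HL68jr87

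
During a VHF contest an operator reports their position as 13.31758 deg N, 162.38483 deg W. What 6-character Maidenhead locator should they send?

AK83th

Add 180° to longitude and 90° to latitude: 17.6152, 103.3176.
Field: lon ⌊17.6152/20⌋ = 0 → A; lat ⌊103.3176/10⌋ = 10 → K.
Square: lon ⌊17.6152/2⌋ = 8; lat ⌊3.3176/1⌋ = 3.
Subsquare: lon ⌊1.6152/0.0833333⌋ = 19 → t; lat ⌊0.3176/0.0416667⌋ = 7 → h.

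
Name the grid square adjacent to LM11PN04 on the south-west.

Longitude extended square 0; −1 → -1, wraps to 9, carry into subsquare.
Longitude subsquare p = 15; −1 → 14 = o.
Latitude extended square 4; −1 → 3.

LM11on93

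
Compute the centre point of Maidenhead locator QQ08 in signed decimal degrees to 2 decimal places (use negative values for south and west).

78.50, 141.00

Field Q=16, Q=16: +16·20° lon, +16·10° lat → SW at lon 140°, lat 70°.
Square 0, 8: +0·2° lon, +8·1° lat → SW at lon 140°, lat 78°.
Cell spans 2° lon × 1° lat. Centre is SW corner plus half of each.
latitude 78.50, longitude 141.00.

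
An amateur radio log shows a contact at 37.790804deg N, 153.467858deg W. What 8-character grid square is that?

BM37gs39

Shift to the Maidenhead origin (180°W, 90°S): lon 26.53214, lat 127.79080.
Field (20°×10°, letters A–R): lon ⌊26.53214/20⌋ = 1 → B; lat ⌊127.79080/10⌋ = 12 → M.
Square (2°×1°, digits 0–9): lon ⌊6.53214/2⌋ = 3; lat ⌊7.79080/1⌋ = 7.
Subsquare (5′×2.5′, letters a–x): lon ⌊0.53214/0.0833333⌋ = 6 → g; lat ⌊0.79080/0.0416667⌋ = 18 → s.
Extended square (30″×15″, digits 0–9): lon ⌊0.03214/0.00833333⌋ = 3; lat ⌊0.04080/0.00416667⌋ = 9.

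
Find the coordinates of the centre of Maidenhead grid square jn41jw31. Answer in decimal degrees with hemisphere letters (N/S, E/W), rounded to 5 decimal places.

41.92292° N, 8.77917° E

Field J=9, N=13: +9·20° lon, +13·10° lat → SW at lon 0°, lat 40°.
Square 4, 1: +4·2° lon, +1·1° lat → SW at lon 8°, lat 41°.
Subsquare j=9, w=22: +9·0.0833333° lon, +22·0.0416667° lat → SW at lon 8.75°, lat 41.9167°.
Extended square 3, 1: +3·0.00833333° lon, +1·0.00416667° lat → SW at lon 8.775°, lat 41.9208°.
Cell spans 0.00833333° lon × 0.00416667° lat. Centre is SW corner plus half of each.
latitude 41.92292° N, longitude 8.77917° E.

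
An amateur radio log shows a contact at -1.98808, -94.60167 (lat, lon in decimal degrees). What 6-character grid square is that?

Offset from 180°W / 90°S: lon 85.3983°, lat 88.0119°.
Field: 85.3983/20 → 4 → E, 88.0119/10 → 8 → I; chars EI.
Square: 5.3983/2 → 2, 8.0119/1 → 8; chars 28.
Subsquare: 1.3983/0.0833333 → 16 → q, 0.0119/0.0416667 → 0 → a; chars qa.

EI28qa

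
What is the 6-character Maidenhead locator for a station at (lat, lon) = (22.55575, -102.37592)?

Offset from 180°W / 90°S: lon 77.6241°, lat 112.5558°.
Field: lon ⌊77.6241/20⌋ = 3 → D; lat ⌊112.5558/10⌋ = 11 → L.
Square: lon ⌊17.6241/2⌋ = 8; lat ⌊2.5558/1⌋ = 2.
Subsquare: lon ⌊1.6241/0.0833333⌋ = 19 → t; lat ⌊0.5558/0.0416667⌋ = 13 → n.

DL82tn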